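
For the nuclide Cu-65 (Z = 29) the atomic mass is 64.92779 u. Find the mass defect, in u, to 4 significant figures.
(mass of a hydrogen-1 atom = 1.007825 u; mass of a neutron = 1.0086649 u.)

Σm = 29·m(¹H) + 36·m_n = 29.226925 + 36.3119364 = 65.5388614 u
Mass defect Δm = 65.5388614 − 64.92779 = 0.6110714 u

0.6111 u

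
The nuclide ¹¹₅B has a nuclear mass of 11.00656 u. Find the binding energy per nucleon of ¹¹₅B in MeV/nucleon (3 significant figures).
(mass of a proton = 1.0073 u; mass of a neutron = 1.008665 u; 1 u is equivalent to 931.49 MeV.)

6.94 MeV/nucleon

Mass of separated nucleons = 5(1.0073) + 6(1.008665) = 5.0365 + 6.051990 = 11.088490 u
The mass defect is 11.088490 − 11.00656 = 0.081930 u.
Binding energy = Δm·c² = 0.081930 × 931.49 MeV/u = 76.3170 MeV
Per nucleon: 76.3170 / 11 = 6.938 MeV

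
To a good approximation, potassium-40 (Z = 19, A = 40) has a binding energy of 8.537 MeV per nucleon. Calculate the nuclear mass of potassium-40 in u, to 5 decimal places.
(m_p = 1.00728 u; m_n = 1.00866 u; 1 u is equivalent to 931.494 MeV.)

Total binding energy = 40 × 8.537 = 341.480 MeV
Mass defect = 341.480 MeV / (931.494 MeV/u) = 0.3665939 u
Constituent mass = 19(1.00728) + 21(1.00866) = 40.32018 u
Nuclear mass = 40.32018 − 0.3665939 = 39.9535861 u ≈ 39.95359 u (to 5 decimal places)

39.95359 u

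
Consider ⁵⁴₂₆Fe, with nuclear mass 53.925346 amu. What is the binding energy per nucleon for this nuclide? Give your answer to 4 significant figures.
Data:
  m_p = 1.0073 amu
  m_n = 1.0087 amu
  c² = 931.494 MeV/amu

8.764 MeV/nucleon

With 26 protons and 28 neutrons (A = 54):
Total constituent mass: 26 × 1.0073 + 28 × 1.0087 = 54.4334 amu
Mass defect Δm = 54.4334 − 53.925346 = 0.508054 amu
Converting to energy: 0.508054 amu × 931.494 MeV/amu = 473.249 MeV
Per nucleon: 473.249 / 54 = 8.764 MeV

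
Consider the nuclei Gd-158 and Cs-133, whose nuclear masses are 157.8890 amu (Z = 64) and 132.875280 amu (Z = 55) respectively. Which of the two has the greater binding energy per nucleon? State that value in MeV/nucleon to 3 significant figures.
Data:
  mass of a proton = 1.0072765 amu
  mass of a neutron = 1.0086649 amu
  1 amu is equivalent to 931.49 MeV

Gd-158: Σm = 64(1.0072765) + 94(1.0086649) = 159.2801966 amu; Δm = 1.3911966 amu; E_B = 1295.9 MeV; E_B/A = 8.202 MeV
Cs-133: Σm = 55(1.0072765) + 78(1.0086649) = 134.0760697 amu; Δm = 1.2007897 amu; E_B = 1118.5 MeV; E_B/A = 8.410 MeV
Cs-133 has the higher binding energy per nucleon, so it is the more tightly bound nucleus.

Cs-133; 8.41 MeV/nucleon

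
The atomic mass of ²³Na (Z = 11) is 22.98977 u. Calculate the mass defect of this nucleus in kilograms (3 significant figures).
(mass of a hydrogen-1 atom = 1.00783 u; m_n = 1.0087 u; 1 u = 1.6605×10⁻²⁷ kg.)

3.33e-28 kg

Z = 11, so N = A − Z = 23 − 11 = 12.
Total constituent mass: 11 × 1.00783 + 12 × 1.0087 = 23.19053 u
Δm = 23.19053 − 22.98977 = 0.20076 u
In SI units: 0.20076 u × 1.6605×10⁻²⁷ kg/u = 3.3336e-28 kg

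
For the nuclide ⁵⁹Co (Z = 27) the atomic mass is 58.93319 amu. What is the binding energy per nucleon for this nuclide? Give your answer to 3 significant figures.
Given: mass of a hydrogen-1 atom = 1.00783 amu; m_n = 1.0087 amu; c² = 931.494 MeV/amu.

8.79 MeV/nucleon

Z = 27, so N = A − Z = 59 − 27 = 32.
Σm = 27·m(¹H) + 32·m_n = 27.21141 + 32.2784 = 59.48981 amu
Mass defect Δm = 59.48981 − 58.93319 = 0.55662 amu
Converting to energy: 0.55662 amu × 931.494 MeV/amu = 518.488 MeV
Dividing by A = 59 gives 8.788 MeV per nucleon.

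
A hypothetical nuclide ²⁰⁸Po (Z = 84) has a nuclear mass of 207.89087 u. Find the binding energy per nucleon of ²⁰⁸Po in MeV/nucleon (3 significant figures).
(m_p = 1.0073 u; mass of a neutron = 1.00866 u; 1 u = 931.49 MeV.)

Z = 84, so N = A − Z = 208 − 84 = 124.
Mass of separated nucleons = 84(1.0073) + 124(1.00866) = 84.6132 + 125.07384 = 209.68704 u
The mass defect is 209.68704 − 207.89087 = 1.79617 u.
E_B = 1.79617 × 931.49 = 1673.11 MeV
BE/A = 1673.11 MeV / 208 = 8.044 MeV/nucleon

8.04 MeV/nucleon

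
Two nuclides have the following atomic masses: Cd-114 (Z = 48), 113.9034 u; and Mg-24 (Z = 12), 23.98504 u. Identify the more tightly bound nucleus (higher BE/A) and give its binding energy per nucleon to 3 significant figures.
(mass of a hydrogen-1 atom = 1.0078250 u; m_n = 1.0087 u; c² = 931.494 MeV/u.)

Cd-114; 8.55 MeV/nucleon

Cd-114: Σm = 48(1.0078250) + 66(1.0087) = 114.9498000 u; Δm = 1.0464000 u; E_B = 974.72 MeV; E_B/A = 8.550 MeV
Mg-24: Σm = 12(1.0078250) + 12(1.0087) = 24.1983000 u; Δm = 0.2132600 u; E_B = 198.65 MeV; E_B/A = 8.277 MeV
Cd-114 has the higher binding energy per nucleon, so it is the more tightly bound nucleus.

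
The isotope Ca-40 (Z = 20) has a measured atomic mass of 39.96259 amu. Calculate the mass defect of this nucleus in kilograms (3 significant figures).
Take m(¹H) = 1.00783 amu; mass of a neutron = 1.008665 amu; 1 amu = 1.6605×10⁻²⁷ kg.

With 20 protons and 20 neutrons (A = 40):
Σm = 20·m(¹H) + 20·m_n = 20.15660 + 20.173300 = 40.329900 amu
Δm = 40.329900 − 39.96259 = 0.367310 amu
In SI units: 0.367310 amu × 1.6605×10⁻²⁷ kg/amu = 6.0992e-28 kg

6.10e-28 kg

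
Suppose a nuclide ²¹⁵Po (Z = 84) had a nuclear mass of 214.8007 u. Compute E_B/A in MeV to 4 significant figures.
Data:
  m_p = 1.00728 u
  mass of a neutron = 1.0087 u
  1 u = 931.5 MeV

The nucleus contains 84 protons and 215 − 84 = 131 neutrons.
Mass of separated nucleons = 84(1.00728) + 131(1.0087) = 84.61152 + 132.1397 = 216.75122 u
The mass defect is 216.75122 − 214.8007 = 1.95052 u.
Binding energy = Δm·c² = 1.95052 × 931.5 MeV/u = 1816.91 MeV
Per nucleon: 1816.91 / 215 = 8.451 MeV

8.451 MeV/nucleon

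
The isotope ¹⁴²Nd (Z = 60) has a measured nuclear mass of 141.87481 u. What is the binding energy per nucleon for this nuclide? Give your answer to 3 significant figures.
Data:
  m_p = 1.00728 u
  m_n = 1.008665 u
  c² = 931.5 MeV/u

8.35 MeV/nucleon

The nucleus contains 60 protons and 142 − 60 = 82 neutrons.
Mass of separated nucleons = 60(1.00728) + 82(1.008665) = 60.43680 + 82.710530 = 143.147330 u
The mass defect is 143.147330 − 141.87481 = 1.272520 u.
Binding energy = Δm·c² = 1.272520 × 931.5 MeV/u = 1185.35 MeV
Dividing by A = 142 gives 8.348 MeV per nucleon.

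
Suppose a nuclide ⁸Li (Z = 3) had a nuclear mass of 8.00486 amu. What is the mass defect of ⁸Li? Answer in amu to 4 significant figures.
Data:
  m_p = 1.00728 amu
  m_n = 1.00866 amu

Z = 3, so N = A − Z = 8 − 3 = 5.
Σm = 3·m_p + 5·m_n = 3.02184 + 5.04330 = 8.06514 amu
The mass defect is 8.06514 − 8.00486 = 0.06028 amu.

0.06028 amu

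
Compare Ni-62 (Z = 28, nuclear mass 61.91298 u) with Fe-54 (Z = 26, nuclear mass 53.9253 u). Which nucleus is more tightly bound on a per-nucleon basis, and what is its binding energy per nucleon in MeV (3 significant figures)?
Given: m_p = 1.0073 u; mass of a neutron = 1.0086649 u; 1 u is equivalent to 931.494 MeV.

Ni-62: Σm = 28(1.0073) + 34(1.0086649) = 62.4990066 u; Δm = 0.5860266 u; E_B = 545.88 MeV; E_B/A = 8.8045 MeV
Fe-54: Σm = 26(1.0073) + 28(1.0086649) = 54.4324172 u; Δm = 0.5071172 u; E_B = 472.38 MeV; E_B/A = 8.748 MeV
Ni-62 has the higher binding energy per nucleon, so it is the more tightly bound nucleus.

Ni-62; 8.80 MeV/nucleon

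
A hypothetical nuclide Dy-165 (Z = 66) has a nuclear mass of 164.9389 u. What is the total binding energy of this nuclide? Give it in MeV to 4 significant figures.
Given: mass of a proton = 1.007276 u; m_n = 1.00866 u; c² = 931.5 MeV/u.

1303 MeV

Σm = 66·m_p + 99·m_n = 66.480216 + 99.85734 = 166.337556 u
Mass defect Δm = 166.337556 − 164.9389 = 1.398656 u
E_B = 1.398656 × 931.5 = 1302.85 MeV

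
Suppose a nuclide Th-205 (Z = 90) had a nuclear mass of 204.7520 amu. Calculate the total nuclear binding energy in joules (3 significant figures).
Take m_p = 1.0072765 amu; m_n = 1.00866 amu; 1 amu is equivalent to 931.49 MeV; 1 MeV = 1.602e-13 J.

2.83e-10 J

Z = 90, so N = A − Z = 205 − 90 = 115.
Σm = 90·m_p + 115·m_n = 90.6548850 + 115.99590 = 206.6507850 amu
The mass defect is 206.6507850 − 204.7520 = 1.8987850 amu.
E_B = 1.8987850 × 931.49 = 1768.70 MeV
In joules: 1768.70 MeV × 1.602e-13 J/MeV = 2.8335e-10 J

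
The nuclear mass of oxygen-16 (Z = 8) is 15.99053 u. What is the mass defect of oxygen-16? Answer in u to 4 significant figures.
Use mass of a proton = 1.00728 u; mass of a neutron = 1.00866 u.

With 8 protons and 8 neutrons (A = 16):
Mass of separated nucleons = 8(1.00728) + 8(1.00866) = 8.05824 + 8.06928 = 16.12752 u
The mass defect is 16.12752 − 15.99053 = 0.13699 u.

0.1370 u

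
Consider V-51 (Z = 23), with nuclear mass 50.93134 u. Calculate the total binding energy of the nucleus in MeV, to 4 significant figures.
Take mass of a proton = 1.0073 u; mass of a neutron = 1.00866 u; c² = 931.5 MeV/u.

Σm = 23·m_p + 28·m_n = 23.1679 + 28.24248 = 51.41038 u
The mass defect is 51.41038 − 50.93134 = 0.47904 u.
Converting to energy: 0.47904 u × 931.5 MeV/u = 446.226 MeV

446.2 MeV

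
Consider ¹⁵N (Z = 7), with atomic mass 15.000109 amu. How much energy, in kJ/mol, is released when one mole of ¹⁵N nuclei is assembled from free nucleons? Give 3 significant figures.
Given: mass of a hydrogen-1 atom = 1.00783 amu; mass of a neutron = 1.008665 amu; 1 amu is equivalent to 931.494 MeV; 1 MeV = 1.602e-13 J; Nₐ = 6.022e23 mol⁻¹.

1.11e+10 kJ/mol

The nucleus contains 7 protons and 15 − 7 = 8 neutrons.
Mass of separated nucleons = 7(1.00783) + 8(1.008665) = 7.05481 + 8.069320 = 15.124130 amu
Δm = 15.124130 − 15.000109 = 0.124021 amu
E_B = 0.124021 × 931.494 = 115.525 MeV
Per nucleus in joules: 115.525 MeV × 1.602e-13 J/MeV = 1.8507e-11 J
Per mole: 1.8507e-11 J × 6.022e23 mol⁻¹ = 1.1145e+13 J/mol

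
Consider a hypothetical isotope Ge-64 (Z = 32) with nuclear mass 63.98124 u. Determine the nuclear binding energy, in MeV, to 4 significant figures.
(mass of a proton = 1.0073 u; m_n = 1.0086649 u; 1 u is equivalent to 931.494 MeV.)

493.4 MeV

Σm = 32·m_p + 32·m_n = 32.2336 + 32.2772768 = 64.5108768 u
Mass defect Δm = 64.5108768 − 63.98124 = 0.5296368 u
Binding energy = Δm·c² = 0.5296368 × 931.494 MeV/u = 493.354 MeV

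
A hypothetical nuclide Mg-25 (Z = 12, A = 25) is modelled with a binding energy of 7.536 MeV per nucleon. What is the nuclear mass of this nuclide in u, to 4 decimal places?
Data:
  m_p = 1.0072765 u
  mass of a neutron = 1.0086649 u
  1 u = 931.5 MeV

24.9977 u

Total binding energy = 25 × 7.536 = 188.400 MeV
Mass defect = 188.400 MeV / (931.5 MeV/u) = 0.202254 u
Constituent mass = 12(1.0072765) + 13(1.0086649) = 25.1999617 u
Nuclear mass = 25.1999617 − 0.202254 = 24.9977077 u ≈ 24.9977 u (to 4 decimal places)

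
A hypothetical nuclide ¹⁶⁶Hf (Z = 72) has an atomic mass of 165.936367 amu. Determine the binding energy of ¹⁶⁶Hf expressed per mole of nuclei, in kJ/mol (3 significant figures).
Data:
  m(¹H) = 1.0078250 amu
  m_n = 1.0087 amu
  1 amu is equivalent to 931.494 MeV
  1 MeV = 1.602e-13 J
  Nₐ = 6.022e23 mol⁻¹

Z = 72, so N = A − Z = 166 − 72 = 94.
Total constituent mass: 72 × 1.0078250 + 94 × 1.0087 = 167.3812000 amu
Mass defect Δm = 167.3812000 − 165.936367 = 1.4448330 amu
Binding energy = Δm·c² = 1.4448330 × 931.494 MeV/amu = 1345.85 MeV
Per nucleus in joules: 1345.85 MeV × 1.602e-13 J/MeV = 2.1561e-10 J
Per mole: 2.1561e-10 J × 6.022e23 mol⁻¹ = 1.2984e+14 J/mol

1.30e+11 kJ/mol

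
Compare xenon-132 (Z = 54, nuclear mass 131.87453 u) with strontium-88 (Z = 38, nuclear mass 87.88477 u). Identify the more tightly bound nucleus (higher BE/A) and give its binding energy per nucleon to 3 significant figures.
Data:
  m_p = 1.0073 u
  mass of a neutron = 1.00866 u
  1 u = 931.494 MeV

strontium-88; 8.74 MeV/nucleon

xenon-132: Σm = 54(1.0073) + 78(1.00866) = 133.06968 u; Δm = 1.19515 u; E_B = 1113.3 MeV; E_B/A = 8.434 MeV
strontium-88: Σm = 38(1.0073) + 50(1.00866) = 88.71040 u; Δm = 0.82563 u; E_B = 769.07 MeV; E_B/A = 8.739 MeV
strontium-88 has the higher binding energy per nucleon, so it is the more tightly bound nucleus.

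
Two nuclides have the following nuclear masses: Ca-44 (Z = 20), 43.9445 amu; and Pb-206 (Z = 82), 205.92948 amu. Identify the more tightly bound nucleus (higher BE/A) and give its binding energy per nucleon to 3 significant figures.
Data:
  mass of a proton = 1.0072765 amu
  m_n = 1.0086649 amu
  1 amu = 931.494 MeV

Ca-44; 8.66 MeV/nucleon

Ca-44: Σm = 20(1.0072765) + 24(1.0086649) = 44.3534876 amu; Δm = 0.4089876 amu; E_B = 380.97 MeV; E_B/A = 8.658 MeV
Pb-206: Σm = 82(1.0072765) + 124(1.0086649) = 207.6711206 amu; Δm = 1.7416406 amu; E_B = 1622.3 MeV; E_B/A = 7.875 MeV
Ca-44 has the higher binding energy per nucleon, so it is the more tightly bound nucleus.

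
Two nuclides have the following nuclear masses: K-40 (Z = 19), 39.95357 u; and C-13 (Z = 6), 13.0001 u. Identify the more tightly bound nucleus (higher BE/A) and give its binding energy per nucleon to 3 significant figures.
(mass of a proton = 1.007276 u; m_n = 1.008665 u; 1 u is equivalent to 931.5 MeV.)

K-40: Σm = 19(1.007276) + 21(1.008665) = 40.320209 u; Δm = 0.366639 u; E_B = 341.52 MeV; E_B/A = 8.538 MeV
C-13: Σm = 6(1.007276) + 7(1.008665) = 13.104311 u; Δm = 0.104211 u; E_B = 97.073 MeV; E_B/A = 7.467 MeV
K-40 has the higher binding energy per nucleon, so it is the more tightly bound nucleus.

K-40; 8.54 MeV/nucleon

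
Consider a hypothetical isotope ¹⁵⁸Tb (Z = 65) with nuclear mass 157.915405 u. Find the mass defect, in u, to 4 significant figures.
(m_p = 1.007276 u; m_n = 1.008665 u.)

The nucleus contains 65 protons and 158 − 65 = 93 neutrons.
Mass of separated nucleons = 65(1.007276) + 93(1.008665) = 65.472940 + 93.805845 = 159.278785 u
Δm = 159.278785 − 157.915405 = 1.363380 u

1.363 u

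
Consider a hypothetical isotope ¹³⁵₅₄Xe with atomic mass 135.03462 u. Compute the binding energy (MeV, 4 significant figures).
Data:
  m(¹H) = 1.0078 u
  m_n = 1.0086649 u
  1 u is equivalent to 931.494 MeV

With 54 protons and 81 neutrons (A = 135):
Total constituent mass: 54 × 1.0078 + 81 × 1.0086649 = 136.1230569 u
Δm = 136.1230569 − 135.03462 = 1.0884369 u
E_B = 1.0884369 × 931.494 = 1013.87 MeV

1014 MeV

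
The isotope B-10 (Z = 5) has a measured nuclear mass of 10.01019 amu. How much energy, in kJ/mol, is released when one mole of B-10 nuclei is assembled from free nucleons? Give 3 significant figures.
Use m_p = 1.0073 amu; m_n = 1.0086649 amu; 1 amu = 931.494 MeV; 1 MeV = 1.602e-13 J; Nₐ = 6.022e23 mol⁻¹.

The nucleus contains 5 protons and 10 − 5 = 5 neutrons.
Total constituent mass: 5 × 1.0073 + 5 × 1.0086649 = 10.0798245 amu
The mass defect is 10.0798245 − 10.01019 = 0.0696345 amu.
Converting to energy: 0.0696345 amu × 931.494 MeV/amu = 64.8641 MeV
Per nucleus in joules: 64.8641 MeV × 1.602e-13 J/MeV = 1.0391e-11 J
Per mole: 1.0391e-11 J × 6.022e23 mol⁻¹ = 6.2575e+12 J/mol

6.26e+09 kJ/mol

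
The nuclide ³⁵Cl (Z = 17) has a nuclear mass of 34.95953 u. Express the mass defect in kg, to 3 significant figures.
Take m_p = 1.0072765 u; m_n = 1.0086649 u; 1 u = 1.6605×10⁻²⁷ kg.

5.32e-28 kg

Z = 17, so N = A − Z = 35 − 17 = 18.
Σm = 17·m_p + 18·m_n = 17.1237005 + 18.1559682 = 35.2796687 u
The mass defect is 35.2796687 − 34.95953 = 0.3201387 u.
In SI units: 0.3201387 u × 1.6605×10⁻²⁷ kg/u = 5.3159e-28 kg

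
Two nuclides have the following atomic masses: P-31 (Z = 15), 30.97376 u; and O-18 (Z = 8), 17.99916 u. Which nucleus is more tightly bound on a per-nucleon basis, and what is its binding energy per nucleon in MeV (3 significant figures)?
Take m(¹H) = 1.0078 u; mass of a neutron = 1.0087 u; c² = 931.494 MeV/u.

P-31: Σm = 15(1.0078) + 16(1.0087) = 31.2562 u; Δm = 0.28244 u; E_B = 263.09 MeV; E_B/A = 8.487 MeV
O-18: Σm = 8(1.0078) + 10(1.0087) = 18.1494 u; Δm = 0.15024 u; E_B = 139.948 MeV; E_B/A = 7.7749 MeV
P-31 has the higher binding energy per nucleon, so it is the more tightly bound nucleus.

P-31; 8.49 MeV/nucleon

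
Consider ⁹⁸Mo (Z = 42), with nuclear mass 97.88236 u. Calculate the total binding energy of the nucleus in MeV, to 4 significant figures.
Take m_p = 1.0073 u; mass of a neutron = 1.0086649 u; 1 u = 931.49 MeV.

With 42 protons and 56 neutrons (A = 98):
Total constituent mass: 42 × 1.0073 + 56 × 1.0086649 = 98.7918344 u
Mass defect Δm = 98.7918344 − 97.88236 = 0.9094744 u
Binding energy = Δm·c² = 0.9094744 × 931.49 MeV/u = 847.166 MeV

847.2 MeV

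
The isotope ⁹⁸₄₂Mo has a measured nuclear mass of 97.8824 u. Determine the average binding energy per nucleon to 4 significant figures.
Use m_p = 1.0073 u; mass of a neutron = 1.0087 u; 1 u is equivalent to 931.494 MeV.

8.663 MeV/nucleon

Z = 42, so N = A − Z = 98 − 42 = 56.
Mass of separated nucleons = 42(1.0073) + 56(1.0087) = 42.3066 + 56.4872 = 98.7938 u
The mass defect is 98.7938 − 97.8824 = 0.9114 u.
Binding energy = Δm·c² = 0.9114 × 931.494 MeV/u = 848.964 MeV
Per nucleon: 848.964 / 98 = 8.663 MeV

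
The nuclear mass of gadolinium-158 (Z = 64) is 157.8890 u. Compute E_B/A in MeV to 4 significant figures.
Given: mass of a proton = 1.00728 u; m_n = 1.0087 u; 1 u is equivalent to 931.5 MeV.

The nucleus contains 64 protons and 158 − 64 = 94 neutrons.
Σm = 64·m_p + 94·m_n = 64.46592 + 94.8178 = 159.28372 u
The mass defect is 159.28372 − 157.8890 = 1.39472 u.
Binding energy = Δm·c² = 1.39472 × 931.5 MeV/u = 1299.18 MeV
Dividing by A = 158 gives 8.223 MeV per nucleon.

8.223 MeV/nucleon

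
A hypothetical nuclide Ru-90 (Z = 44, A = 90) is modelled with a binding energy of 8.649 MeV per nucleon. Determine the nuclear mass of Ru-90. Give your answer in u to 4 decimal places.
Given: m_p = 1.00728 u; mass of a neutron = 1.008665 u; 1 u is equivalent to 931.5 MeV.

Total binding energy = 90 × 8.649 = 778.410 MeV
Mass defect = 778.410 MeV / (931.5 MeV/u) = 0.835652 u
Constituent mass = 44(1.00728) + 46(1.008665) = 90.718910 u
Nuclear mass = 90.718910 − 0.835652 = 89.883258 u ≈ 89.8833 u (to 4 decimal places)

89.8833 u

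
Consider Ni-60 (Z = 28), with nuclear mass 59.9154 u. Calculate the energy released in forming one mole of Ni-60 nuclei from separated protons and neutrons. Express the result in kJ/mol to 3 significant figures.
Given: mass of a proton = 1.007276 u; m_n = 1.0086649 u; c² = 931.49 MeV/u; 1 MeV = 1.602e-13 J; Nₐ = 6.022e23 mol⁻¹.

With 28 protons and 32 neutrons (A = 60):
Total constituent mass: 28 × 1.007276 + 32 × 1.0086649 = 60.4810048 u
Mass defect Δm = 60.4810048 − 59.9154 = 0.5656048 u
Converting to energy: 0.5656048 u × 931.49 MeV/u = 526.855 MeV
Per nucleus in joules: 526.855 MeV × 1.602e-13 J/MeV = 8.4402e-11 J
Per mole: 8.4402e-11 J × 6.022e23 mol⁻¹ = 5.0827e+13 J/mol

5.08e+10 kJ/mol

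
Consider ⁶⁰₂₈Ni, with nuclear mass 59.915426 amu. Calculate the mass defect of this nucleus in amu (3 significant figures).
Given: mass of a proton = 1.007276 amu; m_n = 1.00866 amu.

0.565 amu

The nucleus contains 28 protons and 60 − 28 = 32 neutrons.
Σm = 28·m_p + 32·m_n = 28.203728 + 32.27712 = 60.480848 amu
Mass defect Δm = 60.480848 − 59.915426 = 0.565422 amu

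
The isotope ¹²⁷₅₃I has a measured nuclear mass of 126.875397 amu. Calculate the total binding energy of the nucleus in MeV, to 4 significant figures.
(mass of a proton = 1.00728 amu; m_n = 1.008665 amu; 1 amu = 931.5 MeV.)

1073 MeV

Total constituent mass: 53 × 1.00728 + 74 × 1.008665 = 128.027050 amu
The mass defect is 128.027050 − 126.875397 = 1.151653 amu.
E_B = 1.151653 × 931.5 = 1072.76 MeV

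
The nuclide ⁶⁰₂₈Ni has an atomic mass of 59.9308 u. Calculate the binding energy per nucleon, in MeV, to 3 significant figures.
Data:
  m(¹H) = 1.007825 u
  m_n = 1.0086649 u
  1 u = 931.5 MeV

Total constituent mass: 28 × 1.007825 + 32 × 1.0086649 = 60.4963768 u
Mass defect Δm = 60.4963768 − 59.9308 = 0.5655768 u
E_B = 0.5655768 × 931.5 = 526.835 MeV
Per nucleon: 526.835 / 60 = 8.781 MeV

8.78 MeV/nucleon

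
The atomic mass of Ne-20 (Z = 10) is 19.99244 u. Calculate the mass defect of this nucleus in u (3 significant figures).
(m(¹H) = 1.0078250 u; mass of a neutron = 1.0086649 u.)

0.172 u

Mass of separated nucleons = 10(1.0078250) + 10(1.0086649) = 10.0782500 + 10.0866490 = 20.1648990 u
Δm = 20.1648990 − 19.99244 = 0.1724590 u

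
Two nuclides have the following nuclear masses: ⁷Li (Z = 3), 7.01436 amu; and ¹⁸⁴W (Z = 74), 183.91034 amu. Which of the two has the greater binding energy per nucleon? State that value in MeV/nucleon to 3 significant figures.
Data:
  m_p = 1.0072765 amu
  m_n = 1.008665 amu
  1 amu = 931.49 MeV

¹⁸⁴W; 8.01 MeV/nucleon

⁷Li: Σm = 3(1.0072765) + 4(1.008665) = 7.0564895 amu; Δm = 0.0421295 amu; E_B = 39.243 MeV; E_B/A = 5.606 MeV
¹⁸⁴W: Σm = 74(1.0072765) + 110(1.008665) = 185.4916110 amu; Δm = 1.5812710 amu; E_B = 1472.9 MeV; E_B/A = 8.005 MeV
¹⁸⁴W has the higher binding energy per nucleon, so it is the more tightly bound nucleus.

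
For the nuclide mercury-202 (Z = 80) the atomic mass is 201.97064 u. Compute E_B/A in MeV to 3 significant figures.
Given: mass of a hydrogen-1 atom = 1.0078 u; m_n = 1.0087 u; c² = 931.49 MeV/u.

7.91 MeV/nucleon

Σm = 80·m(¹H) + 122·m_n = 80.6240 + 123.0614 = 203.6854 u
The mass defect is 203.6854 − 201.97064 = 1.71476 u.
Converting to energy: 1.71476 u × 931.49 MeV/u = 1597.28 MeV
Dividing by A = 202 gives 7.907 MeV per nucleon.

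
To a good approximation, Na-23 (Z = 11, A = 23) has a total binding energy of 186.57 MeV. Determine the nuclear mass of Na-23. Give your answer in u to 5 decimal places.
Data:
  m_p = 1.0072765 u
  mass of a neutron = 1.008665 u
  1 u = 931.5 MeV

22.98373 u

Mass defect = 186.57 MeV / (931.5 MeV/u) = 0.2002899 u
Constituent mass = 11(1.0072765) + 12(1.008665) = 23.1840215 u
Nuclear mass = 23.1840215 − 0.2002899 = 22.9837316 u ≈ 22.98373 u (to 5 decimal places)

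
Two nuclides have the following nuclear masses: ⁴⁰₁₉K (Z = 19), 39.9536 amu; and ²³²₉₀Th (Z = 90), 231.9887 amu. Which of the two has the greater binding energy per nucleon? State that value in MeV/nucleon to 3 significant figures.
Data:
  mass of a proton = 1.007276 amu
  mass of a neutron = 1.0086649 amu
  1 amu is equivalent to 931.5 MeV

⁴⁰₁₉K: Σm = 19(1.007276) + 21(1.0086649) = 40.3202069 amu; Δm = 0.3666069 amu; E_B = 341.49 MeV; E_B/A = 8.537 MeV
²³²₉₀Th: Σm = 90(1.007276) + 142(1.0086649) = 233.8852558 amu; Δm = 1.8965558 amu; E_B = 1766.64 MeV; E_B/A = 7.6148 MeV
⁴⁰₁₉K has the higher binding energy per nucleon, so it is the more tightly bound nucleus.

⁴⁰₁₉K; 8.54 MeV/nucleon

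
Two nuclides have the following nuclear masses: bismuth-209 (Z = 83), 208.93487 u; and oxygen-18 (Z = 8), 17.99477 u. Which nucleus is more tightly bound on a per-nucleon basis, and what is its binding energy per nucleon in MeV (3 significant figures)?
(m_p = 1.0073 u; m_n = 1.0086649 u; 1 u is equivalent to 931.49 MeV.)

bismuth-209; 7.86 MeV/nucleon

bismuth-209: Σm = 83(1.0073) + 126(1.0086649) = 210.6976774 u; Δm = 1.7628074 u; E_B = 1642.04 MeV; E_B/A = 7.857 MeV
oxygen-18: Σm = 8(1.0073) + 10(1.0086649) = 18.1450490 u; Δm = 0.1502790 u; E_B = 139.98 MeV; E_B/A = 7.777 MeV
bismuth-209 has the higher binding energy per nucleon, so it is the more tightly bound nucleus.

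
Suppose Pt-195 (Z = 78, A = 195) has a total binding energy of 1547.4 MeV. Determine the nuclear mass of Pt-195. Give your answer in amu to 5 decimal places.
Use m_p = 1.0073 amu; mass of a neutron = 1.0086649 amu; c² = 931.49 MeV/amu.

Mass defect = 1547.4 MeV / (931.49 MeV/amu) = 1.6612095 amu
Constituent mass = 78(1.0073) + 117(1.0086649) = 196.5831933 amu
Nuclear mass = 196.5831933 − 1.6612095 = 194.9219838 amu ≈ 194.92198 amu (to 5 decimal places)

194.92198 amu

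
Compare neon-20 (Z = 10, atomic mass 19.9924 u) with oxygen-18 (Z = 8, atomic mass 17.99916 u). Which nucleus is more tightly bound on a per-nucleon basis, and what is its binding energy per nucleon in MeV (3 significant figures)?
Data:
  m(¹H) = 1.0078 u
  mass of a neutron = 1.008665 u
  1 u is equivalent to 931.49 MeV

neon-20; 8.02 MeV/nucleon

neon-20: Σm = 10(1.0078) + 10(1.008665) = 20.164650 u; Δm = 0.172250 u; E_B = 160.449 MeV; E_B/A = 8.022 MeV
oxygen-18: Σm = 8(1.0078) + 10(1.008665) = 18.149050 u; Δm = 0.149890 u; E_B = 139.62 MeV; E_B/A = 7.757 MeV
neon-20 has the higher binding energy per nucleon, so it is the more tightly bound nucleus.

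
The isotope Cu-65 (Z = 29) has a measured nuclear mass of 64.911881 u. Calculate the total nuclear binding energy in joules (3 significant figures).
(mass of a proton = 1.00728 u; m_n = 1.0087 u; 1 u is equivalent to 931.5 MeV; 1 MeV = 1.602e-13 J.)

The nucleus contains 29 protons and 65 − 29 = 36 neutrons.
Σm = 29·m_p + 36·m_n = 29.21112 + 36.3132 = 65.52432 u
Mass defect Δm = 65.52432 − 64.911881 = 0.612439 u
Converting to energy: 0.612439 u × 931.5 MeV/u = 570.487 MeV
In joules: 570.487 MeV × 1.602e-13 J/MeV = 9.1392e-11 J

9.14e-11 J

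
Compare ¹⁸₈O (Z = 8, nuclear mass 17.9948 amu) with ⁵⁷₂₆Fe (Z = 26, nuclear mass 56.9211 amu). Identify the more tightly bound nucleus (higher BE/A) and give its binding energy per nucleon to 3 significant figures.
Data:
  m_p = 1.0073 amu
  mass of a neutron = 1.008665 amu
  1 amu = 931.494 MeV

⁵⁷₂₆Fe; 8.78 MeV/nucleon

¹⁸₈O: Σm = 8(1.0073) + 10(1.008665) = 18.145050 amu; Δm = 0.150250 amu; E_B = 139.957 MeV; E_B/A = 7.775 MeV
⁵⁷₂₆Fe: Σm = 26(1.0073) + 31(1.008665) = 57.458415 amu; Δm = 0.537315 amu; E_B = 500.51 MeV; E_B/A = 8.781 MeV
⁵⁷₂₆Fe has the higher binding energy per nucleon, so it is the more tightly bound nucleus.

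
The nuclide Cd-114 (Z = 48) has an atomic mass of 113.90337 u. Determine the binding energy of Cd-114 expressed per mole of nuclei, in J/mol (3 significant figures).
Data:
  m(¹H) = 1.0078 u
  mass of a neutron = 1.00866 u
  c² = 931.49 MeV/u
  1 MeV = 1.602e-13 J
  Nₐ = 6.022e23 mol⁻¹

Z = 48, so N = A − Z = 114 − 48 = 66.
Total constituent mass: 48 × 1.0078 + 66 × 1.00866 = 114.94596 u
The mass defect is 114.94596 − 113.90337 = 1.04259 u.
E_B = 1.04259 × 931.49 = 971.162 MeV
Per nucleus in joules: 971.162 MeV × 1.602e-13 J/MeV = 1.5558e-10 J
Per mole: 1.5558e-10 J × 6.022e23 mol⁻¹ = 9.3690e+13 J/mol

9.37e+13 J/mol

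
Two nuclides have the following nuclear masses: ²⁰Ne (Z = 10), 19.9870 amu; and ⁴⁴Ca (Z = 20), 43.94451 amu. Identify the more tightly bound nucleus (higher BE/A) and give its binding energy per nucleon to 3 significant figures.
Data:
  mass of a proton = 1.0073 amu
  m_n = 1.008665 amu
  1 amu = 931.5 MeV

²⁰Ne: Σm = 10(1.0073) + 10(1.008665) = 20.159650 amu; Δm = 0.172650 amu; E_B = 160.82 MeV; E_B/A = 8.041 MeV
⁴⁴Ca: Σm = 20(1.0073) + 24(1.008665) = 44.353960 amu; Δm = 0.409450 amu; E_B = 381.40 MeV; E_B/A = 8.668 MeV
⁴⁴Ca has the higher binding energy per nucleon, so it is the more tightly bound nucleus.

⁴⁴Ca; 8.67 MeV/nucleon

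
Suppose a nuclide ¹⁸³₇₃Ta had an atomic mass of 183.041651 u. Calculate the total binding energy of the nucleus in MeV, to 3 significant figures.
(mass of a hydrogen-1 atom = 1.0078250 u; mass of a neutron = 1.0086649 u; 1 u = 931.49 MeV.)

Mass of separated nucleons = 73(1.0078250) + 110(1.0086649) = 73.5712250 + 110.9531390 = 184.5243640 u
Mass defect Δm = 184.5243640 − 183.041651 = 1.4827130 u
Binding energy = Δm·c² = 1.4827130 × 931.49 MeV/u = 1381.13 MeV

1380 MeV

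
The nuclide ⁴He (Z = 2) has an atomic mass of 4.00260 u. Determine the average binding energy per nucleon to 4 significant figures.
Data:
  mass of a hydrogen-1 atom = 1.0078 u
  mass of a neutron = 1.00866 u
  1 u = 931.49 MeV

The nucleus contains 2 protons and 4 − 2 = 2 neutrons.
Mass of separated nucleons = 2(1.0078) + 2(1.00866) = 2.0156 + 2.01732 = 4.03292 u
The mass defect is 4.03292 − 4.00260 = 0.03032 u.
Binding energy = Δm·c² = 0.03032 × 931.49 MeV/u = 28.2428 MeV
Per nucleon: 28.2428 / 4 = 7.061 MeV

7.061 MeV/nucleon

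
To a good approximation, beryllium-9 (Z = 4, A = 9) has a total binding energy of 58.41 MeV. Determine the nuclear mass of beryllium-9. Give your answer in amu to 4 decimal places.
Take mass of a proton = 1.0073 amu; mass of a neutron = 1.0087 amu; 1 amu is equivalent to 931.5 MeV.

9.0100 amu

Mass defect = 58.41 MeV / (931.5 MeV/amu) = 0.062705 amu
Constituent mass = 4(1.0073) + 5(1.0087) = 9.0727 amu
Nuclear mass = 9.0727 − 0.062705 = 9.009995 amu ≈ 9.0100 amu (to 4 decimal places)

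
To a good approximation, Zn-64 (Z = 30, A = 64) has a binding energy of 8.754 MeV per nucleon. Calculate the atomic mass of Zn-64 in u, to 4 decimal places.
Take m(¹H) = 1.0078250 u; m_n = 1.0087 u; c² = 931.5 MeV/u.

Total binding energy = 64 × 8.754 = 560.256 MeV
Mass defect = 560.256 MeV / (931.5 MeV/u) = 0.601456 u
Constituent mass = 30(1.0078250) + 34(1.0087) = 64.5305500 u
Atomic mass = 64.5305500 − 0.601456 = 63.9290940 u ≈ 63.9291 u (to 4 decimal places)

63.9291 u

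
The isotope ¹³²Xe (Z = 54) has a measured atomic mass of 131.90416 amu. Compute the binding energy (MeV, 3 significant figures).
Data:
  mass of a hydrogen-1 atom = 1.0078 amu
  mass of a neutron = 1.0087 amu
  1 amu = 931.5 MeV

1110 MeV

Total constituent mass: 54 × 1.0078 + 78 × 1.0087 = 133.0998 amu
The mass defect is 133.0998 − 131.90416 = 1.19564 amu.
E_B = 1.19564 × 931.5 = 1113.74 MeV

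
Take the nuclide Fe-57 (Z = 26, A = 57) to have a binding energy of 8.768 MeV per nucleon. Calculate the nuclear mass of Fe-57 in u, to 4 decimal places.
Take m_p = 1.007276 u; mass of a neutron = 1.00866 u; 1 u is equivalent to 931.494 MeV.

Total binding energy = 57 × 8.768 = 499.776 MeV
Mass defect = 499.776 MeV / (931.494 MeV/u) = 0.536532 u
Constituent mass = 26(1.007276) + 31(1.00866) = 57.457636 u
Nuclear mass = 57.457636 − 0.536532 = 56.921104 u ≈ 56.9211 u (to 4 decimal places)

56.9211 u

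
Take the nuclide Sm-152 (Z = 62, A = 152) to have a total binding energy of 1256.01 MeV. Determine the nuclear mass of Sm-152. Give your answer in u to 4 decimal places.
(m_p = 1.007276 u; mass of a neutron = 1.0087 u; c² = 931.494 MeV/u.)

151.8857 u

Mass defect = 1256.01 MeV / (931.494 MeV/u) = 1.348382 u
Constituent mass = 62(1.007276) + 90(1.0087) = 153.234112 u
Nuclear mass = 153.234112 − 1.348382 = 151.885730 u ≈ 151.8857 u (to 4 decimal places)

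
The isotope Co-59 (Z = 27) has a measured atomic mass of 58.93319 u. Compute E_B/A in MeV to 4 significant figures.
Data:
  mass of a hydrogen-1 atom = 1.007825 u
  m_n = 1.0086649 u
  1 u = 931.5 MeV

Σm = 27·m(¹H) + 32·m_n = 27.211275 + 32.2772768 = 59.4885518 u
The mass defect is 59.4885518 − 58.93319 = 0.5553618 u.
E_B = 0.5553618 × 931.5 = 517.320 MeV
Dividing by A = 59 gives 8.768 MeV per nucleon.

8.768 MeV/nucleon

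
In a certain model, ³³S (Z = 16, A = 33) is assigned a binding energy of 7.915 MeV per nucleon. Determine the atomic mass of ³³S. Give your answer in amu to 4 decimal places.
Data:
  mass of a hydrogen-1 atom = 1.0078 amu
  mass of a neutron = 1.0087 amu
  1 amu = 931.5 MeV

32.9923 amu

Total binding energy = 33 × 7.915 = 261.195 MeV
Mass defect = 261.195 MeV / (931.5 MeV/amu) = 0.280403 amu
Constituent mass = 16(1.0078) + 17(1.0087) = 33.2727 amu
Atomic mass = 33.2727 − 0.280403 = 32.992297 amu ≈ 32.9923 amu (to 4 decimal places)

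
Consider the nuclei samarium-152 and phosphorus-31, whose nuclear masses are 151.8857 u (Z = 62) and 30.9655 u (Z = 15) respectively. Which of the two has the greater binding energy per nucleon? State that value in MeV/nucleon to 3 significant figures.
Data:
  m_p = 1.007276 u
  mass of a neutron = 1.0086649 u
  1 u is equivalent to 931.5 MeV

phosphorus-31; 8.48 MeV/nucleon

samarium-152: Σm = 62(1.007276) + 90(1.0086649) = 153.2309530 u; Δm = 1.3452530 u; E_B = 1253.1 MeV; E_B/A = 8.244 MeV
phosphorus-31: Σm = 15(1.007276) + 16(1.0086649) = 31.2477784 u; Δm = 0.2822784 u; E_B = 262.94 MeV; E_B/A = 8.482 MeV
phosphorus-31 has the higher binding energy per nucleon, so it is the more tightly bound nucleus.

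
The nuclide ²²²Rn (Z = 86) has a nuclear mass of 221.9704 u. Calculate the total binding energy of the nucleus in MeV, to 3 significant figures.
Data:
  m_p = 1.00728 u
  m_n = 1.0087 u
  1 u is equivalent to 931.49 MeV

1710 MeV

With 86 protons and 136 neutrons (A = 222):
Total constituent mass: 86 × 1.00728 + 136 × 1.0087 = 223.80928 u
Δm = 223.80928 − 221.9704 = 1.83888 u
Converting to energy: 1.83888 u × 931.49 MeV/u = 1712.90 MeV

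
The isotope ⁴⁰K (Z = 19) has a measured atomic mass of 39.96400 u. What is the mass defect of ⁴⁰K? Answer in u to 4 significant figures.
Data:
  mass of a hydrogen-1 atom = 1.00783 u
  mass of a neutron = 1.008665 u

0.3667 u

Z = 19, so N = A − Z = 40 − 19 = 21.
Mass of separated nucleons = 19(1.00783) + 21(1.008665) = 19.14877 + 21.181965 = 40.330735 u
Mass defect Δm = 40.330735 − 39.96400 = 0.366735 u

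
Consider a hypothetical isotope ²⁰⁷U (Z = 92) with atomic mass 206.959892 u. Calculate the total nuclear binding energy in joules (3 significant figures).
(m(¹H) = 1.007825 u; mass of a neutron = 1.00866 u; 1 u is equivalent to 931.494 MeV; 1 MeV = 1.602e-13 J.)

2.62e-10 J

The nucleus contains 92 protons and 207 − 92 = 115 neutrons.
Total constituent mass: 92 × 1.007825 + 115 × 1.00866 = 208.715800 u
Δm = 208.715800 − 206.959892 = 1.755908 u
E_B = 1.755908 × 931.494 = 1635.62 MeV
In joules: 1635.62 MeV × 1.602e-13 J/MeV = 2.6203e-10 J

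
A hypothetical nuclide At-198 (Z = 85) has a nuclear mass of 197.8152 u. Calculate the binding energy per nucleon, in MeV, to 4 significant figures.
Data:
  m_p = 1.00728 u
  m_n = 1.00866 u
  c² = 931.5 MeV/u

With 85 protons and 113 neutrons (A = 198):
Total constituent mass: 85 × 1.00728 + 113 × 1.00866 = 199.59738 u
The mass defect is 199.59738 − 197.8152 = 1.78218 u.
Converting to energy: 1.78218 u × 931.5 MeV/u = 1660.10 MeV
Dividing by A = 198 gives 8.384 MeV per nucleon.

8.384 MeV/nucleon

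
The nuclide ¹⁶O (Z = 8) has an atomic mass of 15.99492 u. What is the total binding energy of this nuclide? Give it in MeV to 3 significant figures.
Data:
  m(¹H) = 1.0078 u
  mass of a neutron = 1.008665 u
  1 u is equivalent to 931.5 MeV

Total constituent mass: 8 × 1.0078 + 8 × 1.008665 = 16.131720 u
Mass defect Δm = 16.131720 − 15.99492 = 0.136800 u
Binding energy = Δm·c² = 0.136800 × 931.5 MeV/u = 127.429 MeV

127 MeV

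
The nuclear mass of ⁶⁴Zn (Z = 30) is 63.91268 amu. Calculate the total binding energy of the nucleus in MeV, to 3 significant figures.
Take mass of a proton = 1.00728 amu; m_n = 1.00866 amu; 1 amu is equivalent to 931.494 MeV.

Σm = 30·m_p + 34·m_n = 30.21840 + 34.29444 = 64.51284 amu
The mass defect is 64.51284 − 63.91268 = 0.60016 amu.
Converting to energy: 0.60016 amu × 931.494 MeV/amu = 559.045 MeV

559 MeV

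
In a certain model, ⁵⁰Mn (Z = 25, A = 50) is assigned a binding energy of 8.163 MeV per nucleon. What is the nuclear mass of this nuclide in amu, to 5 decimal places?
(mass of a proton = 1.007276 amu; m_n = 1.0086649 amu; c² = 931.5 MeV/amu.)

Total binding energy = 50 × 8.163 = 408.150 MeV
Mass defect = 408.150 MeV / (931.5 MeV/amu) = 0.4381643 amu
Constituent mass = 25(1.007276) + 25(1.0086649) = 50.3985225 amu
Nuclear mass = 50.3985225 − 0.4381643 = 49.9603582 amu ≈ 49.96036 amu (to 5 decimal places)

49.96036 amu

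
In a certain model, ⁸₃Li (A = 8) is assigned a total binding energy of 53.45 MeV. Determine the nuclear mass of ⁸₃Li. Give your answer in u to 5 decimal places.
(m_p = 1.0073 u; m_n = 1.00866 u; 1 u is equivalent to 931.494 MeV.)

8.00782 u

Mass defect = 53.45 MeV / (931.494 MeV/u) = 0.0573809 u
Constituent mass = 3(1.0073) + 5(1.00866) = 8.06520 u
Nuclear mass = 8.06520 − 0.0573809 = 8.0078191 u ≈ 8.00782 u (to 5 decimal places)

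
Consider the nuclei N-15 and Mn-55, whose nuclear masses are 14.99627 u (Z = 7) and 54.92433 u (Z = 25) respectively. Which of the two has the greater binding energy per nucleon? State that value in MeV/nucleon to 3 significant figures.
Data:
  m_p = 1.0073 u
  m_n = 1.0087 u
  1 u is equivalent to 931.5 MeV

Mn-55; 8.79 MeV/nucleon

N-15: Σm = 7(1.0073) + 8(1.0087) = 15.1207 u; Δm = 0.12443 u; E_B = 115.91 MeV; E_B/A = 7.727 MeV
Mn-55: Σm = 25(1.0073) + 30(1.0087) = 55.4435 u; Δm = 0.51917 u; E_B = 483.61 MeV; E_B/A = 8.793 MeV
Mn-55 has the higher binding energy per nucleon, so it is the more tightly bound nucleus.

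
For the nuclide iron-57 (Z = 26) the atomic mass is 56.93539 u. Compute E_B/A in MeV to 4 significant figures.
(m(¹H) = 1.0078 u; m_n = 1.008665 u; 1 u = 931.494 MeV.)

8.760 MeV/nucleon

Z = 26, so N = A − Z = 57 − 26 = 31.
Total constituent mass: 26 × 1.0078 + 31 × 1.008665 = 57.471415 u
Mass defect Δm = 57.471415 − 56.93539 = 0.536025 u
Binding energy = Δm·c² = 0.536025 × 931.494 MeV/u = 499.304 MeV
BE/A = 499.304 MeV / 57 = 8.760 MeV/nucleon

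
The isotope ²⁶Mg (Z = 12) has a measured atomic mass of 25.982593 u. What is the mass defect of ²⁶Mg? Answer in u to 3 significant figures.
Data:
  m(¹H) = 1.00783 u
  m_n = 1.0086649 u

0.233 u

Mass of separated nucleons = 12(1.00783) + 14(1.0086649) = 12.09396 + 14.1213086 = 26.2152686 u
Mass defect Δm = 26.2152686 − 25.982593 = 0.2326756 u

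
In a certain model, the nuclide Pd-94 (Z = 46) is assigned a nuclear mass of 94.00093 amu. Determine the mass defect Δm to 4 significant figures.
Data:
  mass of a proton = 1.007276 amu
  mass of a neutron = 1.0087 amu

Mass of separated nucleons = 46(1.007276) + 48(1.0087) = 46.334696 + 48.4176 = 94.752296 amu
The mass defect is 94.752296 − 94.00093 = 0.751366 amu.

0.7514 amu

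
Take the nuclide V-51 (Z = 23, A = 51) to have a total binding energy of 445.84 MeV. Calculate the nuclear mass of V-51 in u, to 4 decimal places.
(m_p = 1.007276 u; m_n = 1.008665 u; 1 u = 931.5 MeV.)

50.9313 u

Mass defect = 445.84 MeV / (931.5 MeV/u) = 0.478626 u
Constituent mass = 23(1.007276) + 28(1.008665) = 51.409968 u
Nuclear mass = 51.409968 − 0.478626 = 50.931342 u ≈ 50.9313 u (to 4 decimal places)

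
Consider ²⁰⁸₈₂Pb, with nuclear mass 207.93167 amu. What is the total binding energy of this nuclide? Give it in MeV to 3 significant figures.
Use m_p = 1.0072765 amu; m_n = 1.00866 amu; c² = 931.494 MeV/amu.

1640 MeV

Mass of separated nucleons = 82(1.0072765) + 126(1.00866) = 82.5966730 + 127.09116 = 209.6878330 amu
Δm = 209.6878330 − 207.93167 = 1.7561630 amu
Converting to energy: 1.7561630 amu × 931.494 MeV/amu = 1635.86 MeV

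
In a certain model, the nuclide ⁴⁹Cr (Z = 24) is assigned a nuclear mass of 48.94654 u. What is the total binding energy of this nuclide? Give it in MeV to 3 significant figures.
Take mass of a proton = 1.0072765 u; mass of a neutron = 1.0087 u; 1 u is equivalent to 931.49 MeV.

The nucleus contains 24 protons and 49 − 24 = 25 neutrons.
Total constituent mass: 24 × 1.0072765 + 25 × 1.0087 = 49.3921360 u
Δm = 49.3921360 − 48.94654 = 0.4455960 u
E_B = 0.4455960 × 931.49 = 415.068 MeV

415 MeV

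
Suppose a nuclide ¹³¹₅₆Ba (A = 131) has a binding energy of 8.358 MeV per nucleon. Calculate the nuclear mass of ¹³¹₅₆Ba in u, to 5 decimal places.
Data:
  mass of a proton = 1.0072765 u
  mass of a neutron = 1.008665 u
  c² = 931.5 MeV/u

130.88195 u

Total binding energy = 131 × 8.358 = 1094.898 MeV
Mass defect = 1094.898 MeV / (931.5 MeV/u) = 1.1754138 u
Constituent mass = 56(1.0072765) + 75(1.008665) = 132.0573590 u
Nuclear mass = 132.0573590 − 1.1754138 = 130.8819452 u ≈ 130.88195 u (to 5 decimal places)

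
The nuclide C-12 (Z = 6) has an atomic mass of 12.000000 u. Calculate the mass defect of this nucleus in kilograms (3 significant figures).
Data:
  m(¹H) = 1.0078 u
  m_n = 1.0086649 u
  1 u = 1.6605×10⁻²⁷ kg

Total constituent mass: 6 × 1.0078 + 6 × 1.0086649 = 12.0987894 u
Δm = 12.0987894 − 12.000000 = 0.0987894 u
In SI units: 0.0987894 u × 1.6605×10⁻²⁷ kg/u = 1.6404e-28 kg

1.64e-28 kg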